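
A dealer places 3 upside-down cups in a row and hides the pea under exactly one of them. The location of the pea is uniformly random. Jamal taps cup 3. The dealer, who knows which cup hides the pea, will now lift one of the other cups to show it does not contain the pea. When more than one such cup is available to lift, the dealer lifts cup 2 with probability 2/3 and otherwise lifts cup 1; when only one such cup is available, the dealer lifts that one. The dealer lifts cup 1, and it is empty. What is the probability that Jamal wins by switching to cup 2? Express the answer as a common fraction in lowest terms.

3/4

Consider each possible location of the pea in turn.
If it is under cup 1 (prior 1/3): the dealer opened cup 1, so this case is ruled out; weight (1/3)·0 = 0.
If it is under cup 2 (prior 1/3): only cup 1 is available, probability 1; weight (1/3)·1 = 1/3.
If it is under cup 3 (prior 1/3): cup 2 is available but not opened, probability 1/3; weight (1/3)·(1/3) = 1/9.
The weights sum to 4/9.
So P(the pea under cup 2 | the dealer opened cup 1) = (1/3) / (4/9) = 3/4.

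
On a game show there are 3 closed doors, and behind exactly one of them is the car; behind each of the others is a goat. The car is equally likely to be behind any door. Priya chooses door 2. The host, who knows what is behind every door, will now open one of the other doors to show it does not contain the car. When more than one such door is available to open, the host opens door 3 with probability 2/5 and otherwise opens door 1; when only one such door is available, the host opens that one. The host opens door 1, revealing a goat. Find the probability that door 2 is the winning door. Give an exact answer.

Consider each possible location of the car in turn.
If it is behind door 1 (prior 1/3): the host opened door 1, so this case is ruled out; weight (1/3)·0 = 0.
If it is behind door 2 (prior 1/3): door 3 is available but not opened, probability 3/5; weight (1/3)·(3/5) = 1/5.
If it is behind door 3 (prior 1/3): only door 1 is available, probability 1; weight (1/3)·1 = 1/3.
The weights sum to 8/15.
So P(the car behind door 2 | the host opened door 1) = (1/5) / (8/15) = 3/8.

3/8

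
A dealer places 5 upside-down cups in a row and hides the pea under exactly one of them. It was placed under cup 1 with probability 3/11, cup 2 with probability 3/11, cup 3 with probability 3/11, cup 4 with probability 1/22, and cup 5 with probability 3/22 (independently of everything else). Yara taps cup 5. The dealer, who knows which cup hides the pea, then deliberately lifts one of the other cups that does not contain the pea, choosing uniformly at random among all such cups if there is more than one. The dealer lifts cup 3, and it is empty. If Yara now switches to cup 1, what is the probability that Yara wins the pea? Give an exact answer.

Condition on the true location of the pea.
If it is under either of cups 1 and 2 (prior 3/11 each): the dealer has 3 equally likely choices, so probability 1/3; weight (3/11)·(1/3) = 1/11 each.
If it is under cup 3 (prior 3/11): the dealer opened cup 3, so this case is ruled out; weight (3/11)·0 = 0.
If it is under cup 4 (prior 1/22): the dealer has 3 equally likely choices, so probability 1/3; weight (1/22)·(1/3) = 1/66.
If it is under cup 5 (prior 3/22): the dealer has 4 equally likely choices, so probability 1/4; weight (3/22)·(1/4) = 3/88.
The weights sum to 61/264.
So P(the pea under cup 1 | the dealer opened cup 3) = (1/11) / (61/264) = 24/61.

24/61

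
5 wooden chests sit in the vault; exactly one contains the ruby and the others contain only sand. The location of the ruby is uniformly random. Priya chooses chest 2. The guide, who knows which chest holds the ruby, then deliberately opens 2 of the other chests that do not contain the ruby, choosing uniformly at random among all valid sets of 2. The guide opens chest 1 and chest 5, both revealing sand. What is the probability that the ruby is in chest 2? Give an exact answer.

1/5

Apply Bayes' rule, conditioning on where the ruby actually is.
If it is in either of chests 1 and 5 (prior 1/5 each): that chest was opened and seen not to hold the prize — ruled out; weight (1/5)·0 = 0 each.
If it is in chest 2 (prior 1/5): the guide has 6 equally likely choices, so probability 1/6; weight (1/5)·(1/6) = 1/30.
If it is in either of chests 3 and 4 (prior 1/5 each): the guide has 3 equally likely choices, so probability 1/3; weight (1/5)·(1/3) = 1/15 each.
The weights sum to 1/6.
So P(the ruby in chest 2 | the guide opened chest 1 and chest 5) = (1/30) / (1/6) = 1/5.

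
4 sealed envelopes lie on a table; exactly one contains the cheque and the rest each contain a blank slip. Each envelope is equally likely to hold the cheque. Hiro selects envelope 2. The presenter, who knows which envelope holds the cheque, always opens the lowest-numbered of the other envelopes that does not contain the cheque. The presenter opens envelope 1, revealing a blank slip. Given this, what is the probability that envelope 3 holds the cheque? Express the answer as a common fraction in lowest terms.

Condition on the true location of the cheque.
If it is in envelope 1 (prior 1/4): the presenter opened envelope 1, so this case is ruled out; weight (1/4)·0 = 0.
If it is in any of envelopes 2, 3, and 4 (prior 1/4 each): envelope 1 is the lowest-numbered option available, probability 1; weight (1/4)·1 = 1/4 each.
The weights sum to 3/4.
So P(the cheque in envelope 3 | the presenter opened envelope 1) = (1/4) / (3/4) = 1/3.

1/3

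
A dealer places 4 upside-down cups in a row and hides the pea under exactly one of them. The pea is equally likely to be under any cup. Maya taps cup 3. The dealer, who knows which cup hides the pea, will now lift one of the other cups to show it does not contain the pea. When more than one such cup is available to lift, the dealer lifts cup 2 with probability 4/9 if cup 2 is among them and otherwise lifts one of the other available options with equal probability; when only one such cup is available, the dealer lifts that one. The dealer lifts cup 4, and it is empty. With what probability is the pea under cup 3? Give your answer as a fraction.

5/24

Apply Bayes' rule, conditioning on where the pea actually is.
If it is under cup 1 (prior 1/4): cup 2 is available but not opened, probability 5/9; weight (1/4)·(5/9) = 5/36.
If it is under cup 2 (prior 1/4): cup 2 holds the prize so is unavailable; the dealer chooses uniformly among the 2 others, probability 1/2; weight (1/4)·(1/2) = 1/8.
If it is under cup 3 (prior 1/4): cup 2 is available but not opened; cup 4 gets probability (1 − 4/9)/2 = 5/18; weight (1/4)·(5/18) = 5/72.
If it is under cup 4 (prior 1/4): the dealer opened cup 4, so this case is ruled out; weight (1/4)·0 = 0.
The weights sum to 1/3.
So P(the pea under cup 3 | the dealer opened cup 4) = (5/72) / (1/3) = 5/24.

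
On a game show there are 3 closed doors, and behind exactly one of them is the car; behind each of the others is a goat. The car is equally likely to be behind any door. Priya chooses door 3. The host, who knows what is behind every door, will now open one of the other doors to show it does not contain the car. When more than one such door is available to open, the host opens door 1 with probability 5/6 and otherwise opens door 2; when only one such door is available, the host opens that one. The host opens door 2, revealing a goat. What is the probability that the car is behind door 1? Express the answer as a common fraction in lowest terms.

Consider each possible location of the car in turn.
If it is behind door 1 (prior 1/3): only door 2 is available, probability 1; weight (1/3)·1 = 1/3.
If it is behind door 2 (prior 1/3): the host opened door 2, so this case is ruled out; weight (1/3)·0 = 0.
If it is behind door 3 (prior 1/3): door 1 is available but not opened, probability 1/6; weight (1/3)·(1/6) = 1/18.
The weights sum to 7/18.
So P(the car behind door 1 | the host opened door 2) = (1/3) / (7/18) = 6/7.

6/7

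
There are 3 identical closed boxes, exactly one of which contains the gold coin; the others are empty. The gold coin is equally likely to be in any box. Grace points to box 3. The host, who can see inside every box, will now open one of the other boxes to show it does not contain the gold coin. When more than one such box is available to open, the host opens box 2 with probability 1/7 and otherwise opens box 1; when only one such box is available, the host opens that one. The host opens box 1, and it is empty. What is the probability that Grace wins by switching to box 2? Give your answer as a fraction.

Consider each possible location of the gold coin in turn.
If it is in box 1 (prior 1/3): the host opened box 1, so this case is ruled out; weight (1/3)·0 = 0.
If it is in box 2 (prior 1/3): only box 1 is available, probability 1; weight (1/3)·1 = 1/3.
If it is in box 3 (prior 1/3): box 2 is available but not opened, probability 6/7; weight (1/3)·(6/7) = 2/7.
The weights sum to 13/21.
So P(the gold coin in box 2 | the host opened box 1) = (1/3) / (13/21) = 7/13.

7/13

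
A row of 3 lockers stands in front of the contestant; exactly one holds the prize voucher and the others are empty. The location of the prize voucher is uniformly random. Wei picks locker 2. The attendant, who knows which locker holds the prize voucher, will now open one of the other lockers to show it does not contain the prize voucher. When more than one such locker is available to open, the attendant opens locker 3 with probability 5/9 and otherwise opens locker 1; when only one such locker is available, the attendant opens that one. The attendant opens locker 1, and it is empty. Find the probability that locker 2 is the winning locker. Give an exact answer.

4/13

Apply Bayes' rule, conditioning on where the prize voucher actually is.
If it is in locker 1 (prior 1/3): the attendant opened locker 1, so this case is ruled out; weight (1/3)·0 = 0.
If it is in locker 2 (prior 1/3): locker 3 is available but not opened, probability 4/9; weight (1/3)·(4/9) = 4/27.
If it is in locker 3 (prior 1/3): only locker 1 is available, probability 1; weight (1/3)·1 = 1/3.
The weights sum to 13/27.
So P(the prize voucher in locker 2 | the attendant opened locker 1) = (4/27) / (13/27) = 4/13.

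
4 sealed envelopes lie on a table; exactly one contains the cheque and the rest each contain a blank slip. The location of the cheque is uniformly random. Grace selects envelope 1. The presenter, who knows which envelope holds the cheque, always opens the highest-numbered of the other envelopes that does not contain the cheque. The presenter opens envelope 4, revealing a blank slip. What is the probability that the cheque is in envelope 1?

1/3

Consider each possible location of the cheque in turn.
If it is in any of envelopes 1, 2, and 3 (prior 1/4 each): envelope 4 is the highest-numbered option available, probability 1; weight (1/4)·1 = 1/4 each.
If it is in envelope 4 (prior 1/4): the presenter opened envelope 4, so this case is ruled out; weight (1/4)·0 = 0.
The weights sum to 3/4.
So P(the cheque in envelope 1 | the presenter opened envelope 4) = (1/4) / (3/4) = 1/3.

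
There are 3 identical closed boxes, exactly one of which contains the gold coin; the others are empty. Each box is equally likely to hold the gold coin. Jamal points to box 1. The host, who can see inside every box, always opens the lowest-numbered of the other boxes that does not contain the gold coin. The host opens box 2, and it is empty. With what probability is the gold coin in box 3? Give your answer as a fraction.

Consider each possible location of the gold coin in turn.
If it is in either of boxes 1 and 3 (prior 1/3 each): box 2 is the lowest-numbered option available, probability 1; weight (1/3)·1 = 1/3 each.
If it is in box 2 (prior 1/3): the host opened box 2, so this case is ruled out; weight (1/3)·0 = 0.
The weights sum to 2/3.
So P(the gold coin in box 3 | the host opened box 2) = (1/3) / (2/3) = 1/2.

1/2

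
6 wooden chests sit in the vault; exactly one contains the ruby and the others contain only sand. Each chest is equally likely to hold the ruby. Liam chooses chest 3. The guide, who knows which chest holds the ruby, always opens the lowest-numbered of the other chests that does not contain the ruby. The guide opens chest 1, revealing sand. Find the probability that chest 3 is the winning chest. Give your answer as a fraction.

Condition on the true location of the ruby.
If it is in chest 1 (prior 1/6): the guide opened chest 1, so this case is ruled out; weight (1/6)·0 = 0.
If it is in any of chests 2, 3, 4, 5, and 6 (prior 1/6 each): chest 1 is the lowest-numbered option available, probability 1; weight (1/6)·1 = 1/6 each.
The weights sum to 5/6.
So P(the ruby in chest 3 | the guide opened chest 1) = (1/6) / (5/6) = 1/5.

1/5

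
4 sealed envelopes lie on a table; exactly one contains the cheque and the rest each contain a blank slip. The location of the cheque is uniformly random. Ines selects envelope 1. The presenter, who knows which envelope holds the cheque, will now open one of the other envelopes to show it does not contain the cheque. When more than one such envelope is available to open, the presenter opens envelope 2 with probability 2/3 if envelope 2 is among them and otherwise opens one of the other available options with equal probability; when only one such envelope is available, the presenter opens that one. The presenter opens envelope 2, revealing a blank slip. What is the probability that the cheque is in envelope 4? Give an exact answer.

Consider each possible location of the cheque in turn.
If it is in any of envelopes 1, 3, and 4 (prior 1/4 each): envelope 2 is available, opened with probability 2/3; weight (1/4)·(2/3) = 1/6 each.
If it is in envelope 2 (prior 1/4): the presenter opened envelope 2, so this case is ruled out; weight (1/4)·0 = 0.
The weights sum to 1/2.
So P(the cheque in envelope 4 | the presenter opened envelope 2) = (1/6) / (1/2) = 1/3.

1/3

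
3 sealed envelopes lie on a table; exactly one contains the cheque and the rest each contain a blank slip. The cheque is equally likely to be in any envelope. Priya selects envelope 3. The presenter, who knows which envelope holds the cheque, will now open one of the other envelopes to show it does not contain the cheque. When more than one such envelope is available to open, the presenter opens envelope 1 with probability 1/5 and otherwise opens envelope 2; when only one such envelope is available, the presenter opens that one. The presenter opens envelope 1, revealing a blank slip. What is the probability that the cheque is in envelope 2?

5/6

Apply Bayes' rule, conditioning on where the cheque actually is.
If it is in envelope 1 (prior 1/3): the presenter opened envelope 1, so this case is ruled out; weight (1/3)·0 = 0.
If it is in envelope 2 (prior 1/3): only envelope 1 is available, probability 1; weight (1/3)·1 = 1/3.
If it is in envelope 3 (prior 1/3): envelope 1 is available, opened with probability 1/5; weight (1/3)·(1/5) = 1/15.
The weights sum to 2/5.
So P(the cheque in envelope 2 | the presenter opened envelope 1) = (1/3) / (2/5) = 5/6.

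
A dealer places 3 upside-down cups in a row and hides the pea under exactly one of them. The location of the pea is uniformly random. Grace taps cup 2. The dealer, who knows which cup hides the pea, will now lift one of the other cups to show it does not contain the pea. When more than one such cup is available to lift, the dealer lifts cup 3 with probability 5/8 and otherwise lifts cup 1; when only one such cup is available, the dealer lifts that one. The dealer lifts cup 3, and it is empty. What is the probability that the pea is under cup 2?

5/13

Apply Bayes' rule, conditioning on where the pea actually is.
If it is under cup 1 (prior 1/3): only cup 3 is available, probability 1; weight (1/3)·1 = 1/3.
If it is under cup 2 (prior 1/3): cup 3 is available, opened with probability 5/8; weight (1/3)·(5/8) = 5/24.
If it is under cup 3 (prior 1/3): the dealer opened cup 3, so this case is ruled out; weight (1/3)·0 = 0.
The weights sum to 13/24.
So P(the pea under cup 2 | the dealer opened cup 3) = (5/24) / (13/24) = 5/13.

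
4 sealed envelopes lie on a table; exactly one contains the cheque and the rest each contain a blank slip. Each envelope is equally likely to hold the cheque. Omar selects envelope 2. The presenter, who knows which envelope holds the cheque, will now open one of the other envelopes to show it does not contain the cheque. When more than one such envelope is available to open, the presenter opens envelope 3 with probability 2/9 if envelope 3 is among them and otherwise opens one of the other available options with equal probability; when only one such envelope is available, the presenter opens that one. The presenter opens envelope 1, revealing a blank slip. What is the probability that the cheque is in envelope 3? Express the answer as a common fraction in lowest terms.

3/10

Apply Bayes' rule, conditioning on where the cheque actually is.
If it is in envelope 1 (prior 1/4): the presenter opened envelope 1, so this case is ruled out; weight (1/4)·0 = 0.
If it is in envelope 2 (prior 1/4): envelope 3 is available but not opened; envelope 1 gets probability (1 − 2/9)/2 = 7/18; weight (1/4)·(7/18) = 7/72.
If it is in envelope 3 (prior 1/4): envelope 3 holds the prize so is unavailable; the presenter chooses uniformly among the 2 others, probability 1/2; weight (1/4)·(1/2) = 1/8.
If it is in envelope 4 (prior 1/4): envelope 3 is available but not opened, probability 7/9; weight (1/4)·(7/9) = 7/36.
The weights sum to 5/12.
So P(the cheque in envelope 3 | the presenter opened envelope 1) = (1/8) / (5/12) = 3/10.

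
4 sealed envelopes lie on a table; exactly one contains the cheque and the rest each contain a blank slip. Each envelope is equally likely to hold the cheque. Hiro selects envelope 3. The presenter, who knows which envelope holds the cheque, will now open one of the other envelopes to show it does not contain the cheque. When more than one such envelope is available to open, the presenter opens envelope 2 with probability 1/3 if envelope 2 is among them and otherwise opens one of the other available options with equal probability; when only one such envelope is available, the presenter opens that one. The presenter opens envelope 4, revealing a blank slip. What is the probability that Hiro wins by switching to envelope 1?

4/9

Consider each possible location of the cheque in turn.
If it is in envelope 1 (prior 1/4): envelope 2 is available but not opened, probability 2/3; weight (1/4)·(2/3) = 1/6.
If it is in envelope 2 (prior 1/4): envelope 2 holds the prize so is unavailable; the presenter chooses uniformly among the 2 others, probability 1/2; weight (1/4)·(1/2) = 1/8.
If it is in envelope 3 (prior 1/4): envelope 2 is available but not opened; envelope 4 gets probability (1 − 1/3)/2 = 1/3; weight (1/4)·(1/3) = 1/12.
If it is in envelope 4 (prior 1/4): the presenter opened envelope 4, so this case is ruled out; weight (1/4)·0 = 0.
The weights sum to 3/8.
So P(the cheque in envelope 1 | the presenter opened envelope 4) = (1/6) / (3/8) = 4/9.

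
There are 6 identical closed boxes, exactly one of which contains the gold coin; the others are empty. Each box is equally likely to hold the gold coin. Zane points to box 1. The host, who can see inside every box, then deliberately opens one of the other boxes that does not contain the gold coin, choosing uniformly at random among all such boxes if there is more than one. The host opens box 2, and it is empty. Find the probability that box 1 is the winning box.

1/6

Apply Bayes' rule, conditioning on where the gold coin actually is.
If it is in box 1 (prior 1/6): the host has 5 equally likely choices, so probability 1/5; weight (1/6)·(1/5) = 1/30.
If it is in box 2 (prior 1/6): the host opened box 2, so this case is ruled out; weight (1/6)·0 = 0.
If it is in any of boxes 3, 4, 5, and 6 (prior 1/6 each): the host has 4 equally likely choices, so probability 1/4; weight (1/6)·(1/4) = 1/24 each.
The weights sum to 1/5.
So P(the gold coin in box 1 | the host opened box 2) = (1/30) / (1/5) = 1/6.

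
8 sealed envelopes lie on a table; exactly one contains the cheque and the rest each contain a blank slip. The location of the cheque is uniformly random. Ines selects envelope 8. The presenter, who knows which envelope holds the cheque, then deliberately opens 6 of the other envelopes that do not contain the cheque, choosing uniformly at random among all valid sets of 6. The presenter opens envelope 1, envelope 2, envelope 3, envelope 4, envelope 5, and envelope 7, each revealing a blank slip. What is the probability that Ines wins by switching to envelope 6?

Condition on the true location of the cheque.
If it is in any of envelopes 1, 2, 3, 4, 5, and 7 (prior 1/8 each): that envelope was opened and seen not to hold the prize — ruled out; weight (1/8)·0 = 0 each.
If it is in envelope 6 (prior 1/8): the presenter has no choice, probability 1; weight (1/8)·1 = 1/8.
If it is in envelope 8 (prior 1/8): the presenter has 7 equally likely choices, so probability 1/7; weight (1/8)·(1/7) = 1/56.
The weights sum to 1/7.
So P(the cheque in envelope 6 | the presenter opened envelope 1, envelope 2, envelope 3, envelope 4, envelope 5, and envelope 7) = (1/8) / (1/7) = 7/8.

7/8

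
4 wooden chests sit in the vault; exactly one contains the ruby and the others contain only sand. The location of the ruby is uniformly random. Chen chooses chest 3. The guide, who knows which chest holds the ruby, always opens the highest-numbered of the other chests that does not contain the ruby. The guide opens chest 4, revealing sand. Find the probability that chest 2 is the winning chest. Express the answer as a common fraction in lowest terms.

Consider each possible location of the ruby in turn.
If it is in any of chests 1, 2, and 3 (prior 1/4 each): chest 4 is the highest-numbered option available, probability 1; weight (1/4)·1 = 1/4 each.
If it is in chest 4 (prior 1/4): the guide opened chest 4, so this case is ruled out; weight (1/4)·0 = 0.
The weights sum to 3/4.
So P(the ruby in chest 2 | the guide opened chest 4) = (1/4) / (3/4) = 1/3.

1/3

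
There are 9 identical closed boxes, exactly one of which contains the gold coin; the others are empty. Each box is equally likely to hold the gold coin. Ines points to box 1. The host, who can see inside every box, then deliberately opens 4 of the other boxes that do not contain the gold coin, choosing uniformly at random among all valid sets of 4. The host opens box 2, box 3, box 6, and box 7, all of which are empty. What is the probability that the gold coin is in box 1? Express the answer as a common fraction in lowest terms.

Consider each possible location of the gold coin in turn.
If it is in box 1 (prior 1/9): the host has 70 equally likely choices, so probability 1/70; weight (1/9)·(1/70) = 1/630.
If it is in any of boxes 2, 3, 6, and 7 (prior 1/9 each): that box was opened and seen not to hold the prize — ruled out; weight (1/9)·0 = 0 each.
If it is in any of boxes 4, 5, 8, and 9 (prior 1/9 each): the host has 35 equally likely choices, so probability 1/35; weight (1/9)·(1/35) = 1/315 each.
The weights sum to 1/70.
So P(the gold coin in box 1 | the host opened box 2, box 3, box 6, and box 7) = (1/630) / (1/70) = 1/9.

1/9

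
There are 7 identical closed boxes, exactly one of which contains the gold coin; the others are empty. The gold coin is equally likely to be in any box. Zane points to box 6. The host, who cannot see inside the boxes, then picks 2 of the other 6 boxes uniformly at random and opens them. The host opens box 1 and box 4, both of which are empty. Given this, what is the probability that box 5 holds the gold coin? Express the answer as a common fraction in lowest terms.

1/5

Consider each possible location of the gold coin in turn.
If it is in either of boxes 1 and 4 (prior 1/7 each): that box was opened and seen not to hold the prize — ruled out; weight (1/7)·0 = 0 each.
If it is in any of boxes 2, 3, 5, 6, and 7 (prior 1/7 each): the host picks exactly this set with probability 1/15 regardless, and none is the prize; weight (1/7)·(1/15) = 1/105 each.
The weights sum to 1/21.
So P(the gold coin in box 5 | the host opened box 1 and box 4) = (1/105) / (1/21) = 1/5.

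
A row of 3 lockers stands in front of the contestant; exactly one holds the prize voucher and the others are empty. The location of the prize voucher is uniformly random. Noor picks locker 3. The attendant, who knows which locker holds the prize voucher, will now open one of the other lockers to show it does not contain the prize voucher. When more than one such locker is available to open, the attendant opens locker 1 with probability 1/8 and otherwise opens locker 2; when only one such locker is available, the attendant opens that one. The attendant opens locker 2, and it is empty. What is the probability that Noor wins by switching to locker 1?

Consider each possible location of the prize voucher in turn.
If it is in locker 1 (prior 1/3): only locker 2 is available, probability 1; weight (1/3)·1 = 1/3.
If it is in locker 2 (prior 1/3): the attendant opened locker 2, so this case is ruled out; weight (1/3)·0 = 0.
If it is in locker 3 (prior 1/3): locker 1 is available but not opened, probability 7/8; weight (1/3)·(7/8) = 7/24.
The weights sum to 5/8.
So P(the prize voucher in locker 1 | the attendant opened locker 2) = (1/3) / (5/8) = 8/15.

8/15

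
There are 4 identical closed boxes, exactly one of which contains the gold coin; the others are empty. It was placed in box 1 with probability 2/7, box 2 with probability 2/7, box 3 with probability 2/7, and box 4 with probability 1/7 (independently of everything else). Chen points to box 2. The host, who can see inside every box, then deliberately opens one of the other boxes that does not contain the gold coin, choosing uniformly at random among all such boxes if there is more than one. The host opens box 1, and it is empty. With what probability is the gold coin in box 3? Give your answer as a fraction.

Condition on the true location of the gold coin.
If it is in box 1 (prior 2/7): the host opened box 1, so this case is ruled out; weight (2/7)·0 = 0.
If it is in box 2 (prior 2/7): the host has 3 equally likely choices, so probability 1/3; weight (2/7)·(1/3) = 2/21.
If it is in box 3 (prior 2/7): the host has 2 equally likely choices, so probability 1/2; weight (2/7)·(1/2) = 1/7.
If it is in box 4 (prior 1/7): the host has 2 equally likely choices, so probability 1/2; weight (1/7)·(1/2) = 1/14.
The weights sum to 13/42.
So P(the gold coin in box 3 | the host opened box 1) = (1/7) / (13/42) = 6/13.

6/13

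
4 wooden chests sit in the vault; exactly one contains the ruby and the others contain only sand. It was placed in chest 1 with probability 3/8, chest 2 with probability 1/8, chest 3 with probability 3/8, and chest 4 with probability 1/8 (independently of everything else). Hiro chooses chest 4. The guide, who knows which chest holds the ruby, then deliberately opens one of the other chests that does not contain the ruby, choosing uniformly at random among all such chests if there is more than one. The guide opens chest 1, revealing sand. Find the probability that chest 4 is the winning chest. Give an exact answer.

Consider each possible location of the ruby in turn.
If it is in chest 1 (prior 3/8): the guide opened chest 1, so this case is ruled out; weight (3/8)·0 = 0.
If it is in chest 2 (prior 1/8): the guide has 2 equally likely choices, so probability 1/2; weight (1/8)·(1/2) = 1/16.
If it is in chest 3 (prior 3/8): the guide has 2 equally likely choices, so probability 1/2; weight (3/8)·(1/2) = 3/16.
If it is in chest 4 (prior 1/8): the guide has 3 equally likely choices, so probability 1/3; weight (1/8)·(1/3) = 1/24.
The weights sum to 7/24.
So P(the ruby in chest 4 | the guide opened chest 1) = (1/24) / (7/24) = 1/7.

1/7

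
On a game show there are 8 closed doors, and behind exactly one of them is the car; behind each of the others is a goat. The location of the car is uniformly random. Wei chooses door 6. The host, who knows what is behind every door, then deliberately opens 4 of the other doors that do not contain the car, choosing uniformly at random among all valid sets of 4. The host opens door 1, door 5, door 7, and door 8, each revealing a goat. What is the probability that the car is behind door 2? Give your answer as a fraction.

7/24

Apply Bayes' rule, conditioning on where the car actually is.
If it is behind any of doors 1, 5, 7, and 8 (prior 1/8 each): that door was opened and seen not to hold the prize — ruled out; weight (1/8)·0 = 0 each.
If it is behind any of doors 2, 3, and 4 (prior 1/8 each): the host has 15 equally likely choices, so probability 1/15; weight (1/8)·(1/15) = 1/120 each.
If it is behind door 6 (prior 1/8): the host has 35 equally likely choices, so probability 1/35; weight (1/8)·(1/35) = 1/280.
The weights sum to 1/35.
So P(the car behind door 2 | the host opened door 1, door 5, door 7, and door 8) = (1/120) / (1/35) = 7/24.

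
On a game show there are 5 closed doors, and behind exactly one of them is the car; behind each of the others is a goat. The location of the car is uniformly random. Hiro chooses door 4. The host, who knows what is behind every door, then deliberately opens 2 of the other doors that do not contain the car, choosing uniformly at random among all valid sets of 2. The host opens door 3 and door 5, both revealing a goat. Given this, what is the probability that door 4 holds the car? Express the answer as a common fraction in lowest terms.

1/5

Condition on the true location of the car.
If it is behind either of doors 1 and 2 (prior 1/5 each): the host has 3 equally likely choices, so probability 1/3; weight (1/5)·(1/3) = 1/15 each.
If it is behind either of doors 3 and 5 (prior 1/5 each): that door was opened and seen not to hold the prize — ruled out; weight (1/5)·0 = 0 each.
If it is behind door 4 (prior 1/5): the host has 6 equally likely choices, so probability 1/6; weight (1/5)·(1/6) = 1/30.
The weights sum to 1/6.
So P(the car behind door 4 | the host opened door 3 and door 5) = (1/30) / (1/6) = 1/5.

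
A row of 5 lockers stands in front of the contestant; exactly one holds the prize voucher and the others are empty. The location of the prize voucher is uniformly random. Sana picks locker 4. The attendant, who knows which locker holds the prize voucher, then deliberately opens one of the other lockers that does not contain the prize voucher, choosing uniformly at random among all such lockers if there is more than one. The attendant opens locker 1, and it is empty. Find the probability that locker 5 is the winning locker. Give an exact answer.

Consider each possible location of the prize voucher in turn.
If it is in locker 1 (prior 1/5): the attendant opened locker 1, so this case is ruled out; weight (1/5)·0 = 0.
If it is in any of lockers 2, 3, and 5 (prior 1/5 each): the attendant has 3 equally likely choices, so probability 1/3; weight (1/5)·(1/3) = 1/15 each.
If it is in locker 4 (prior 1/5): the attendant has 4 equally likely choices, so probability 1/4; weight (1/5)·(1/4) = 1/20.
The weights sum to 1/4.
So P(the prize voucher in locker 5 | the attendant opened locker 1) = (1/15) / (1/4) = 4/15.

4/15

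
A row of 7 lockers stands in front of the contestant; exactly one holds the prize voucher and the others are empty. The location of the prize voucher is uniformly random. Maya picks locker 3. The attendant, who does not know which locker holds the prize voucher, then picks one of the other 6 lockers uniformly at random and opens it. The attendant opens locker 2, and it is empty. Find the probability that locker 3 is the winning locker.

1/6

Because the attendant chose which locker to open without knowing where the prize voucher is, the choice is independent of the prize location. Learning that locker 2 does not hold the prize voucher simply rules out that one location and leaves the remaining 6 lockers still equally likely by symmetry.
So P(the prize voucher in locker 3) = 1/6.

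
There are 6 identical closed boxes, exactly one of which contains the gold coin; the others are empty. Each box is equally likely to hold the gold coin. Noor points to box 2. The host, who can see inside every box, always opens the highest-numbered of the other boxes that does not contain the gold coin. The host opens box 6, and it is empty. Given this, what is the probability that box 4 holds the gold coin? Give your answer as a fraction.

1/5

Condition on the true location of the gold coin.
If it is in any of boxes 1, 2, 3, 4, and 5 (prior 1/6 each): box 6 is the highest-numbered option available, probability 1; weight (1/6)·1 = 1/6 each.
If it is in box 6 (prior 1/6): the host opened box 6, so this case is ruled out; weight (1/6)·0 = 0.
The weights sum to 5/6.
So P(the gold coin in box 4 | the host opened box 6) = (1/6) / (5/6) = 1/5.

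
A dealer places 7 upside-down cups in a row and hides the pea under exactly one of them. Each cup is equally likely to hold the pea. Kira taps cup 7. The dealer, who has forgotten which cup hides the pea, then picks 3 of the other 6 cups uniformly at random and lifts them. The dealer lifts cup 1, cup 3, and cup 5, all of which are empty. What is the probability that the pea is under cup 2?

Condition on the true location of the pea.
If it is under any of cups 1, 3, and 5 (prior 1/7 each): that cup was opened and seen not to hold the prize — ruled out; weight (1/7)·0 = 0 each.
If it is under any of cups 2, 4, 6, and 7 (prior 1/7 each): the dealer picks exactly this set with probability 1/20 regardless, and none is the prize; weight (1/7)·(1/20) = 1/140 each.
The weights sum to 1/35.
So P(the pea under cup 2 | the dealer opened cup 1, cup 3, and cup 5) = (1/140) / (1/35) = 1/4.

1/4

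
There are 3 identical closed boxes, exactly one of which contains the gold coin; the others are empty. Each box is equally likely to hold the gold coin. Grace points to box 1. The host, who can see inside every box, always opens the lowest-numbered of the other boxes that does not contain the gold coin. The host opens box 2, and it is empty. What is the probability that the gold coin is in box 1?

1/2

Consider each possible location of the gold coin in turn.
If it is in either of boxes 1 and 3 (prior 1/3 each): box 2 is the lowest-numbered option available, probability 1; weight (1/3)·1 = 1/3 each.
If it is in box 2 (prior 1/3): the host opened box 2, so this case is ruled out; weight (1/3)·0 = 0.
The weights sum to 2/3.
So P(the gold coin in box 1 | the host opened box 2) = (1/3) / (2/3) = 1/2.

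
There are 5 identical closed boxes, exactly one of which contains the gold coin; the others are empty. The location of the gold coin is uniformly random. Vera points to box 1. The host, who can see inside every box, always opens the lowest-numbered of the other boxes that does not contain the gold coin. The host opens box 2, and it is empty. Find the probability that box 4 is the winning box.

1/4

Apply Bayes' rule, conditioning on where the gold coin actually is.
If it is in any of boxes 1, 3, 4, and 5 (prior 1/5 each): box 2 is the lowest-numbered option available, probability 1; weight (1/5)·1 = 1/5 each.
If it is in box 2 (prior 1/5): the host opened box 2, so this case is ruled out; weight (1/5)·0 = 0.
The weights sum to 4/5.
So P(the gold coin in box 4 | the host opened box 2) = (1/5) / (4/5) = 1/4.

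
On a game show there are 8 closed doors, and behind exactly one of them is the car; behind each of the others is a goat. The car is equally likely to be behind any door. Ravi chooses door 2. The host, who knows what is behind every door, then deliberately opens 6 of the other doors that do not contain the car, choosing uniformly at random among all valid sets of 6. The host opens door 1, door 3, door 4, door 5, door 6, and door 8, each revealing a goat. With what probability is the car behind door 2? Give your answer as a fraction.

Consider each possible location of the car in turn.
If it is behind any of doors 1, 3, 4, 5, 6, and 8 (prior 1/8 each): that door was opened and seen not to hold the prize — ruled out; weight (1/8)·0 = 0 each.
If it is behind door 2 (prior 1/8): the host has 7 equally likely choices, so probability 1/7; weight (1/8)·(1/7) = 1/56.
If it is behind door 7 (prior 1/8): the host has no choice, probability 1; weight (1/8)·1 = 1/8.
The weights sum to 1/7.
So P(the car behind door 2 | the host opened door 1, door 3, door 4, door 5, door 6, and door 8) = (1/56) / (1/7) = 1/8.

1/8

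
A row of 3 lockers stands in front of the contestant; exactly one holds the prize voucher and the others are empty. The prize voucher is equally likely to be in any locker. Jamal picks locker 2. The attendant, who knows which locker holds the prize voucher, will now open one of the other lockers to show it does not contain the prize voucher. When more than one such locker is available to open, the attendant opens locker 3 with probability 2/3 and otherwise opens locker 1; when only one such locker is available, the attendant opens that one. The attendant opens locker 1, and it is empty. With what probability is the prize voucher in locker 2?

Consider each possible location of the prize voucher in turn.
If it is in locker 1 (prior 1/3): the attendant opened locker 1, so this case is ruled out; weight (1/3)·0 = 0.
If it is in locker 2 (prior 1/3): locker 3 is available but not opened, probability 1/3; weight (1/3)·(1/3) = 1/9.
If it is in locker 3 (prior 1/3): only locker 1 is available, probability 1; weight (1/3)·1 = 1/3.
The weights sum to 4/9.
So P(the prize voucher in locker 2 | the attendant opened locker 1) = (1/9) / (4/9) = 1/4.

1/4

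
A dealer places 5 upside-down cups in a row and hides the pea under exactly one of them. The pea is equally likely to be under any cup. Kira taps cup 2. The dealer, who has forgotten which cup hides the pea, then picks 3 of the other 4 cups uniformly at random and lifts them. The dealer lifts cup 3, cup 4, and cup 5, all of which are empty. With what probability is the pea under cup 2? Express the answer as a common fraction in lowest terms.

Consider each possible location of the pea in turn.
If it is under either of cups 1 and 2 (prior 1/5 each): the dealer picks exactly this set with probability 1/4 regardless, and none is the prize; weight (1/5)·(1/4) = 1/20 each.
If it is under any of cups 3, 4, and 5 (prior 1/5 each): that cup was opened and seen not to hold the prize — ruled out; weight (1/5)·0 = 0 each.
The weights sum to 1/10.
So P(the pea under cup 2 | the dealer opened cup 3, cup 4, and cup 5) = (1/20) / (1/10) = 1/2.

1/2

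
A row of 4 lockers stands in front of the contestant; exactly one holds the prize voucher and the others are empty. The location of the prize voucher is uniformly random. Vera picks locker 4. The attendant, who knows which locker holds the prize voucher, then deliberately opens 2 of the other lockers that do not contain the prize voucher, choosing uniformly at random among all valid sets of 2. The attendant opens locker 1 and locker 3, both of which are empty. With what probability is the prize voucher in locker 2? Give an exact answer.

Apply Bayes' rule, conditioning on where the prize voucher actually is.
If it is in either of lockers 1 and 3 (prior 1/4 each): that locker was opened and seen not to hold the prize — ruled out; weight (1/4)·0 = 0 each.
If it is in locker 2 (prior 1/4): the attendant has no choice, probability 1; weight (1/4)·1 = 1/4.
If it is in locker 4 (prior 1/4): the attendant has 3 equally likely choices, so probability 1/3; weight (1/4)·(1/3) = 1/12.
The weights sum to 1/3.
So P(the prize voucher in locker 2 | the attendant opened locker 1 and locker 3) = (1/4) / (1/3) = 3/4.

3/4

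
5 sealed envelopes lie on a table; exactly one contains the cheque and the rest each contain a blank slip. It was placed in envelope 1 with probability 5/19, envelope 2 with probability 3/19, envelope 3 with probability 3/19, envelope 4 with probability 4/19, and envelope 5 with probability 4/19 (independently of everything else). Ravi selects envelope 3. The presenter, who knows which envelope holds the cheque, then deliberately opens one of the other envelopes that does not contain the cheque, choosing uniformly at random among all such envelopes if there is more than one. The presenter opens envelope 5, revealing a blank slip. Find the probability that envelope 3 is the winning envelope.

3/19

Condition on the true location of the cheque.
If it is in envelope 1 (prior 5/19): the presenter has 3 equally likely choices, so probability 1/3; weight (5/19)·(1/3) = 5/57.
If it is in envelope 2 (prior 3/19): the presenter has 3 equally likely choices, so probability 1/3; weight (3/19)·(1/3) = 1/19.
If it is in envelope 3 (prior 3/19): the presenter has 4 equally likely choices, so probability 1/4; weight (3/19)·(1/4) = 3/76.
If it is in envelope 4 (prior 4/19): the presenter has 3 equally likely choices, so probability 1/3; weight (4/19)·(1/3) = 4/57.
If it is in envelope 5 (prior 4/19): the presenter opened envelope 5, so this case is ruled out; weight (4/19)·0 = 0.
The weights sum to 1/4.
So P(the cheque in envelope 3 | the presenter opened envelope 5) = (3/76) / (1/4) = 3/19.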